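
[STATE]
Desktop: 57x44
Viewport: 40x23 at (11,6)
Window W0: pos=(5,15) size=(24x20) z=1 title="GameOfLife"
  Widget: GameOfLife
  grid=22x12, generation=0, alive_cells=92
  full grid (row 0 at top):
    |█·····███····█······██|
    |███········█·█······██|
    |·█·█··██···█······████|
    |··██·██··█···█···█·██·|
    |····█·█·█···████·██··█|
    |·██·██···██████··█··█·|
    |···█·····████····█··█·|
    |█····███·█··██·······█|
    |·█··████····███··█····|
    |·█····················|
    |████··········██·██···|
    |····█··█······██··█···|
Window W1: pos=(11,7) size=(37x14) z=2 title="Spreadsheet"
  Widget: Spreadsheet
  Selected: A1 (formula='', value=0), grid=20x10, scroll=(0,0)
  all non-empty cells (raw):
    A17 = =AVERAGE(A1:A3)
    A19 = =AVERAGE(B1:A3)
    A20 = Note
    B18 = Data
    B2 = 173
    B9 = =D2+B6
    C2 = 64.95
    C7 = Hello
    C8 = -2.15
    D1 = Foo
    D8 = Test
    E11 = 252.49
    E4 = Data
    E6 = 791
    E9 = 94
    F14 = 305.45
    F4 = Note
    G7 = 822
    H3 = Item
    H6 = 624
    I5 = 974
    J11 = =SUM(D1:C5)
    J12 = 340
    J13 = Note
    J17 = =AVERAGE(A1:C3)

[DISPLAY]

                                        
┏━━━━━━━━━━━━━━━━━━━━━━━━━━━━━━━━━━━┓   
┃ Spreadsheet                       ┃   
┠───────────────────────────────────┨   
┃A1:                                ┃   
┃       A       B       C       D   ┃   
┃-----------------------------------┃   
┃  1      [0]       0       0Foo    ┃   
┃  2        0     173   64.95       ┃   
┃  3        0       0       0       ┃   
┃  4        0       0       0       ┃   
┃  5        0       0       0       ┃   
┃  6        0       0       0       ┃   
┃  7        0       0Hello          ┃   
┗━━━━━━━━━━━━━━━━━━━━━━━━━━━━━━━━━━━┛   
·██···█······████┃                      
██··█···█···█·██·┃                      
·█·█···████·██··█┃                      
█···██████··█··█·┃                      
····████····█··█·┃                      
███·█··██·······█┃                      
███····███··█····┃                      
·················┃                      


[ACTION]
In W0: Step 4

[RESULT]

                                        
┏━━━━━━━━━━━━━━━━━━━━━━━━━━━━━━━━━━━┓   
┃ Spreadsheet                       ┃   
┠───────────────────────────────────┨   
┃A1:                                ┃   
┃       A       B       C       D   ┃   
┃-----------------------------------┃   
┃  1      [0]       0       0Foo    ┃   
┃  2        0     173   64.95       ┃   
┃  3        0       0       0       ┃   
┃  4        0       0       0       ┃   
┃  5        0       0       0       ┃   
┃  6        0       0       0       ┃   
┃  7        0       0Hello          ┃   
┗━━━━━━━━━━━━━━━━━━━━━━━━━━━━━━━━━━━┛   
····█······███···┃                      
··········██·██··┃                      
··█······█····█··┃                      
██······██··█····┃                      
·█·█········██·█·┃                      
████·······█·██··┃                      
█··█····██·███···┃                      
··██····██·█··█··┃                      


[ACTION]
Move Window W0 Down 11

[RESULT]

                                        
┏━━━━━━━━━━━━━━━━━━━━━━━━━━━━━━━━━━━┓   
┃ Spreadsheet                       ┃   
┠───────────────────────────────────┨   
┃A1:                                ┃   
┃       A       B       C       D   ┃   
┃-----------------------------------┃   
┃  1      [0]       0       0Foo    ┃   
┃  2        0     173   64.95       ┃   
┃  3        0       0       0       ┃   
┃  4        0       0       0       ┃   
┃  5        0       0       0       ┃   
┃  6        0       0       0       ┃   
┃  7        0       0Hello          ┃   
┗━━━━━━━━━━━━━━━━━━━━━━━━━━━━━━━━━━━┛   
                                        
                                        
                                        
━━━━━━━━━━━━━━━━━┓                      
OfLife           ┃                      
─────────────────┨                      
4                ┃                      
·················┃                      


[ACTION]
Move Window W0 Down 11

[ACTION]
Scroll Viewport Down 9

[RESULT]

┃  3        0       0       0       ┃   
┃  4        0       0       0       ┃   
┃  5        0       0       0       ┃   
┃  6        0       0       0       ┃   
┃  7        0       0Hello          ┃   
┗━━━━━━━━━━━━━━━━━━━━━━━━━━━━━━━━━━━┛   
                                        
                                        
                                        
━━━━━━━━━━━━━━━━━┓                      
OfLife           ┃                      
─────────────────┨                      
4                ┃                      
·················┃                      
············█····┃                      
····█······███···┃                      
··········██·██··┃                      
··█······█····█··┃                      
██······██··█····┃                      
·█·█········██·█·┃                      
████·······█·██··┃                      
█··█····██·███···┃                      
··██····██·█··█··┃                      


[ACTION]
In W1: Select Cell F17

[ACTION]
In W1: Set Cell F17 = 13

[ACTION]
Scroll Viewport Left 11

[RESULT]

           ┃  3        0       0       0
           ┃  4        0       0       0
           ┃  5        0       0       0
           ┃  6        0       0       0
           ┃  7        0       0Hello   
           ┗━━━━━━━━━━━━━━━━━━━━━━━━━━━━
                                        
                                        
                                        
     ┏━━━━━━━━━━━━━━━━━━━━━━┓           
     ┃ GameOfLife           ┃           
     ┠──────────────────────┨           
     ┃Gen: 4                ┃           
     ┃······················┃           
     ┃·················█····┃           
     ┃·█·█·····█······███···┃           
     ┃██·············██·██··┃           
     ┃██·····█······█····█··┃           
     ┃██···██······██··█····┃           
     ┃███···█·█········██·█·┃           
     ┃·█·██████·······█·██··┃           
     ┃····██··█····██·███···┃           
     ┃···█···██····██·█··█··┃           


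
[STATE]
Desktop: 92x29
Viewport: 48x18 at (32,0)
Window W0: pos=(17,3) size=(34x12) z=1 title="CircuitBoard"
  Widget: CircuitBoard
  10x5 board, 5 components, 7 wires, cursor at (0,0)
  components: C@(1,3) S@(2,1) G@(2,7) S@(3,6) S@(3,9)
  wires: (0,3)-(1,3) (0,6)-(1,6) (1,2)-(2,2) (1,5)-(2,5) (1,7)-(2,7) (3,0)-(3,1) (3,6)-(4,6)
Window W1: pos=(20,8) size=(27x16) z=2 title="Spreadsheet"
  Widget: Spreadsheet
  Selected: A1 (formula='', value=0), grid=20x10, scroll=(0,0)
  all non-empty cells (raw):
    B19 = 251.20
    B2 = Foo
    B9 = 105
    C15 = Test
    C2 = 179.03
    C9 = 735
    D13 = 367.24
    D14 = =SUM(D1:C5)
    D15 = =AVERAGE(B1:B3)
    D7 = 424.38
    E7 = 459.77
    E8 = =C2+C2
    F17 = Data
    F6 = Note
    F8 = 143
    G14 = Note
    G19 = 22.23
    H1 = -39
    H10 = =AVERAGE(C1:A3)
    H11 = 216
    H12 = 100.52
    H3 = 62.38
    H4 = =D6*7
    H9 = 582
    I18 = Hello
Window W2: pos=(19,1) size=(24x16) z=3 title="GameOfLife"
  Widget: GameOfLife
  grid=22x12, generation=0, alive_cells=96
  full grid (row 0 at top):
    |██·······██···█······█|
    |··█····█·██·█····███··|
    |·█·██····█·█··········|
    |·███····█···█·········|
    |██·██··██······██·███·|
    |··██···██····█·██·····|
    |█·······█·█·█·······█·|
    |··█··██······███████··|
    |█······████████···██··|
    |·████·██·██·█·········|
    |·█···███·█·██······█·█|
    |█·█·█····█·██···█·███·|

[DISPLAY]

                                                
━━━━━━━━━━┓                                     
          ┃                                     
──────────┨━━━━━━━┓                             
          ┃       ┃                             
··█······█┃───────┨                             
█····███··┃       ┃                             
··········┃   ·   ┃                             
█·········┃━━━┓   ┃                             
···██·███·┃   ┃   ┃                             
·█·██·····┃───┨   ┃                             
█·······█·┃   ┃   ┃                             
·███████··┃ C ┃   ┃                             
███···██··┃---┃   ┃                             
█·········┃   ┃━━━┛                             
█······█·█┃179┃                                 
━━━━━━━━━━┛   ┃                                 
0       0     ┃                                 


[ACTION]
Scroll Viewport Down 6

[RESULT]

█····███··┃       ┃                             
··········┃   ·   ┃                             
█·········┃━━━┓   ┃                             
···██·███·┃   ┃   ┃                             
·█·██·····┃───┨   ┃                             
█·······█·┃   ┃   ┃                             
·███████··┃ C ┃   ┃                             
███···██··┃---┃   ┃                             
█·········┃   ┃━━━┛                             
█······█·█┃179┃                                 
━━━━━━━━━━┛   ┃                                 
0       0     ┃                                 
0       0     ┃                                 
0       0     ┃                                 
0       0     ┃                                 
0       0     ┃                                 
0     105     ┃                                 
━━━━━━━━━━━━━━┛                                 


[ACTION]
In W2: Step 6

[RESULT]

······███·┃       ┃                             
··██···██·┃   ·   ┃                             
·█··█··██·┃━━━┓   ┃                             
██·█···███┃   ┃   ┃                             
·█······██┃───┨   ┃                             
····██████┃   ┃   ┃                             
··██··█·█·┃ C ┃   ┃                             
···██·███·┃---┃   ┃                             
···██·██··┃   ┃━━━┛                             
······█···┃179┃                                 
━━━━━━━━━━┛   ┃                                 
0       0     ┃                                 
0       0     ┃                                 
0       0     ┃                                 
0       0     ┃                                 
0       0     ┃                                 
0     105     ┃                                 
━━━━━━━━━━━━━━┛                                 


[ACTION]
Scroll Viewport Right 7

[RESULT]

██·┃       ┃                                    
██·┃   ·   ┃                                    
██·┃━━━┓   ┃                                    
███┃   ┃   ┃                                    
·██┃───┨   ┃                                    
███┃   ┃   ┃                                    
·█·┃ C ┃   ┃                                    
██·┃---┃   ┃                                    
█··┃   ┃━━━┛                                    
···┃179┃                                        
━━━┛   ┃                                        
 0     ┃                                        
 0     ┃                                        
 0     ┃                                        
 0     ┃                                        
 0     ┃                                        
05     ┃                                        
━━━━━━━┛                                        


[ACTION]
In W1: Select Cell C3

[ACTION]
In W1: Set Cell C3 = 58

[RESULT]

██·┃       ┃                                    
██·┃   ·   ┃                                    
██·┃━━━┓   ┃                                    
███┃   ┃   ┃                                    
·██┃───┨   ┃                                    
███┃   ┃   ┃                                    
·█·┃ C ┃   ┃                                    
██·┃---┃   ┃                                    
█··┃   ┃━━━┛                                    
···┃179┃                                        
━━━┛  [┃                                        
 0     ┃                                        
 0     ┃                                        
 0     ┃                                        
 0     ┃                                        
 0     ┃                                        
05     ┃                                        
━━━━━━━┛                                        


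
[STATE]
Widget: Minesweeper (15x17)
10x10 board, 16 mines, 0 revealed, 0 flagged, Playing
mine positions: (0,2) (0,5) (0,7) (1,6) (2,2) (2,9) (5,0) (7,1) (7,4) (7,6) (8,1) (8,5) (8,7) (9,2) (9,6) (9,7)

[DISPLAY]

■■■■■■■■■■     
■■■■■■■■■■     
■■■■■■■■■■     
■■■■■■■■■■     
■■■■■■■■■■     
■■■■■■■■■■     
■■■■■■■■■■     
■■■■■■■■■■     
■■■■■■■■■■     
■■■■■■■■■■     
               
               
               
               
               
               
               


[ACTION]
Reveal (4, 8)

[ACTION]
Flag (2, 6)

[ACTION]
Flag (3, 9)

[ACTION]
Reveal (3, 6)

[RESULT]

■■■■■■■■■■     
■■■212■■■■     
■■■1 1111■     
■111    11     
■1             
■1             
■2111211       
■■■■■■■21      
■■■■■■■■2      
■■■■■■■■2      
               
               
               
               
               
               
               


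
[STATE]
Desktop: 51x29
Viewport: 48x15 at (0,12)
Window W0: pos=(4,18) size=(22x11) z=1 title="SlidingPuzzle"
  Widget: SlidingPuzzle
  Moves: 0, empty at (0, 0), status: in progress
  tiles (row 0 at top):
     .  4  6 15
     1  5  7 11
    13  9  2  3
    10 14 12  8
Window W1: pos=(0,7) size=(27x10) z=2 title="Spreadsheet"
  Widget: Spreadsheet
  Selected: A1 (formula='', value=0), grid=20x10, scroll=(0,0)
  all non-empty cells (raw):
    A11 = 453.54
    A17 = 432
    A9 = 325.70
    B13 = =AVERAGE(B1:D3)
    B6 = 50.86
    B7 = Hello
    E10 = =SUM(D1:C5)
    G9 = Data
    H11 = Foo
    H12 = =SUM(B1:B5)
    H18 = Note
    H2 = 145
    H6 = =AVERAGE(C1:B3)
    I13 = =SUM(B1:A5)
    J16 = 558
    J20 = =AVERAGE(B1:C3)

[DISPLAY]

┃-------------------------┃                     
┃  1      [0]       0     ┃                     
┃  2        0       0     ┃                     
┃  3        0       0     ┃                     
┗━━━━━━━━━━━━━━━━━━━━━━━━━┛                     
                                                
    ┏━━━━━━━━━━━━━━━━━━━━┓                      
    ┃ SlidingPuzzle      ┃                      
    ┠────────────────────┨                      
    ┃┌────┬────┬────┬────┃                      
    ┃│    │  4 │  6 │ 15 ┃                      
    ┃├────┼────┼────┼────┃                      
    ┃│  1 │  5 │  7 │ 11 ┃                      
    ┃├────┼────┼────┼────┃                      
    ┃│ 13 │  9 │  2 │  3 ┃                      


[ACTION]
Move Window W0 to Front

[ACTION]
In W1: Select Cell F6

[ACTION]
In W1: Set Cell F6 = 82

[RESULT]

┃-------------------------┃                     
┃  1        0       0     ┃                     
┃  2        0       0     ┃                     
┃  3        0       0     ┃                     
┗━━━━━━━━━━━━━━━━━━━━━━━━━┛                     
                                                
    ┏━━━━━━━━━━━━━━━━━━━━┓                      
    ┃ SlidingPuzzle      ┃                      
    ┠────────────────────┨                      
    ┃┌────┬────┬────┬────┃                      
    ┃│    │  4 │  6 │ 15 ┃                      
    ┃├────┼────┼────┼────┃                      
    ┃│  1 │  5 │  7 │ 11 ┃                      
    ┃├────┼────┼────┼────┃                      
    ┃│ 13 │  9 │  2 │  3 ┃                      


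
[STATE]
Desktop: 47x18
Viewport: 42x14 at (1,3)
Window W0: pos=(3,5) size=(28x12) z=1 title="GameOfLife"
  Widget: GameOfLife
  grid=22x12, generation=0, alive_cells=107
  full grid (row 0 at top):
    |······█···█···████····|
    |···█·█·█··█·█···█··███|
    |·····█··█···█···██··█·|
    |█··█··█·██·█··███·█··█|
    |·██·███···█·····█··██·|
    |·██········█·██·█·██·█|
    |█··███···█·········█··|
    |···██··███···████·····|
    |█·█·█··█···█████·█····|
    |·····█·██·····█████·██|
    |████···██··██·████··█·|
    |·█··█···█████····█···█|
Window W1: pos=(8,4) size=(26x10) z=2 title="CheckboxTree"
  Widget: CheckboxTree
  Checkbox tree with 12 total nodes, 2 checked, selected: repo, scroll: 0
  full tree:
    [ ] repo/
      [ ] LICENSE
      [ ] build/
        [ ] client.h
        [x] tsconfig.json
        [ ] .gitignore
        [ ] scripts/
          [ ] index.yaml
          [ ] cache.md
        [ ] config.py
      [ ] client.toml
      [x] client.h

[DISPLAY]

                                          
       ┏━━━━━━━━━━━━━━━━━━━━━━━━┓         
  ┏━━━━┃ CheckboxTree           ┃         
  ┃ Gam┠────────────────────────┨         
  ┠────┃>[-] repo/              ┃         
  ┃Gen:┃   [ ] LICENSE          ┃         
  ┃····┃   [-] build/           ┃         
  ┃█··█┃     [ ] client.h       ┃         
  ┃·██·┃     [x] tsconfig.json  ┃         
  ┃·██·┃     [ ] .gitignore     ┃         
  ┃█··█┗━━━━━━━━━━━━━━━━━━━━━━━━┛         
  ┃···██··███···████·····    ┃            
  ┃█·█·█··█···█████·█····    ┃            
  ┗━━━━━━━━━━━━━━━━━━━━━━━━━━┛            


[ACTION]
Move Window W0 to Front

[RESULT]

                                          
       ┏━━━━━━━━━━━━━━━━━━━━━━━━┓         
  ┏━━━━━━━━━━━━━━━━━━━━━━━━━━┓  ┃         
  ┃ GameOfLife               ┃──┨         
  ┠──────────────────────────┨  ┃         
  ┃Gen: 0                    ┃  ┃         
  ┃·····█··█···█···██··█·    ┃  ┃         
  ┃█··█··█·██·█··███·█··█    ┃  ┃         
  ┃·██·███···█·····█··██·    ┃  ┃         
  ┃·██········█·██·█·██·█    ┃  ┃         
  ┃█··███···█·········█··    ┃━━┛         
  ┃···██··███···████·····    ┃            
  ┃█·█·█··█···█████·█····    ┃            
  ┗━━━━━━━━━━━━━━━━━━━━━━━━━━┛            


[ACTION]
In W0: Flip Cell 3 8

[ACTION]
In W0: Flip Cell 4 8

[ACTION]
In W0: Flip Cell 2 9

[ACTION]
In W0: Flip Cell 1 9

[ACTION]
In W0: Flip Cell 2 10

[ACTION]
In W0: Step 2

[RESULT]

                                          
       ┏━━━━━━━━━━━━━━━━━━━━━━━━┓         
  ┏━━━━━━━━━━━━━━━━━━━━━━━━━━┓  ┃         
  ┃ GameOfLife               ┃──┨         
  ┠──────────────────────────┨  ┃         
  ┃Gen: 2                    ┃  ┃         
  ┃··██·█·█····██···██··█    ┃  ┃         
  ┃·███····█········█····    ┃  ┃         
  ┃█·███··███··█···█·█···    ┃  ┃         
  ┃██··█··█·····█·█····█·    ┃  ┃         
  ┃███··█·█·······█···█··    ┃━━┛         
  ┃·██·█·█·········█·····    ┃            
  ┃·█·████·███······██·█·    ┃            
  ┗━━━━━━━━━━━━━━━━━━━━━━━━━━┛            


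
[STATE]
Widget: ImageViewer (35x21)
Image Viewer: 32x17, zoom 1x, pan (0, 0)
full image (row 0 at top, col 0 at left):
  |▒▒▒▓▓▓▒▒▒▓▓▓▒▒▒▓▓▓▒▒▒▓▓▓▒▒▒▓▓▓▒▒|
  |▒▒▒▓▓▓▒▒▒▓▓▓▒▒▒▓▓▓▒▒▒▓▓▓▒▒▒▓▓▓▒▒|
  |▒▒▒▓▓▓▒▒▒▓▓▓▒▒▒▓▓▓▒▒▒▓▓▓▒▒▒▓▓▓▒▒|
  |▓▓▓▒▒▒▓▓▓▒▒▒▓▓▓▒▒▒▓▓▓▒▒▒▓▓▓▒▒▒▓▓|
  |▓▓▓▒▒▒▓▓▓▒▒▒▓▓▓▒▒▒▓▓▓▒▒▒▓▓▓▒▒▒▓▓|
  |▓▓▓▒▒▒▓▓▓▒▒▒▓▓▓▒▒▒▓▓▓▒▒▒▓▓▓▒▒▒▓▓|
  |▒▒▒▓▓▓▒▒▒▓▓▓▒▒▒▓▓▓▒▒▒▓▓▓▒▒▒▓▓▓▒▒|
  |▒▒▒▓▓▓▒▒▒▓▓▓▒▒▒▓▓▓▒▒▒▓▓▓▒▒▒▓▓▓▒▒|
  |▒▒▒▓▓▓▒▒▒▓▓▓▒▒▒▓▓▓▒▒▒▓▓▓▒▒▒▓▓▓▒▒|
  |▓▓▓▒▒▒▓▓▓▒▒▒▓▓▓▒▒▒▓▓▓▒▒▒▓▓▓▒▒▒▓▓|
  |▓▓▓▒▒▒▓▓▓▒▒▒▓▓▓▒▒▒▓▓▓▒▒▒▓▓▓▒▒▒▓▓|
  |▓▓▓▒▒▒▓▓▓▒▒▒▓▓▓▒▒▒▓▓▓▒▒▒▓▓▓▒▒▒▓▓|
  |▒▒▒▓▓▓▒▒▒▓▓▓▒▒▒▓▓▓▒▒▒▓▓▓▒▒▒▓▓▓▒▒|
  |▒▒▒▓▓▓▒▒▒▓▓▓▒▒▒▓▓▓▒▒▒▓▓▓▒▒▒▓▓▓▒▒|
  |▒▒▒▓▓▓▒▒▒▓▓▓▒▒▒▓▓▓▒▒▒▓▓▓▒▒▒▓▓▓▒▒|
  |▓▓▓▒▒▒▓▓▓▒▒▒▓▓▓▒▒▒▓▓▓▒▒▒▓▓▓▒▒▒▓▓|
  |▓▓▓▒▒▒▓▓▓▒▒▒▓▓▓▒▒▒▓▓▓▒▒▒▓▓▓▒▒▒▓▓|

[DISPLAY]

▒▒▒▓▓▓▒▒▒▓▓▓▒▒▒▓▓▓▒▒▒▓▓▓▒▒▒▓▓▓▒▒   
▒▒▒▓▓▓▒▒▒▓▓▓▒▒▒▓▓▓▒▒▒▓▓▓▒▒▒▓▓▓▒▒   
▒▒▒▓▓▓▒▒▒▓▓▓▒▒▒▓▓▓▒▒▒▓▓▓▒▒▒▓▓▓▒▒   
▓▓▓▒▒▒▓▓▓▒▒▒▓▓▓▒▒▒▓▓▓▒▒▒▓▓▓▒▒▒▓▓   
▓▓▓▒▒▒▓▓▓▒▒▒▓▓▓▒▒▒▓▓▓▒▒▒▓▓▓▒▒▒▓▓   
▓▓▓▒▒▒▓▓▓▒▒▒▓▓▓▒▒▒▓▓▓▒▒▒▓▓▓▒▒▒▓▓   
▒▒▒▓▓▓▒▒▒▓▓▓▒▒▒▓▓▓▒▒▒▓▓▓▒▒▒▓▓▓▒▒   
▒▒▒▓▓▓▒▒▒▓▓▓▒▒▒▓▓▓▒▒▒▓▓▓▒▒▒▓▓▓▒▒   
▒▒▒▓▓▓▒▒▒▓▓▓▒▒▒▓▓▓▒▒▒▓▓▓▒▒▒▓▓▓▒▒   
▓▓▓▒▒▒▓▓▓▒▒▒▓▓▓▒▒▒▓▓▓▒▒▒▓▓▓▒▒▒▓▓   
▓▓▓▒▒▒▓▓▓▒▒▒▓▓▓▒▒▒▓▓▓▒▒▒▓▓▓▒▒▒▓▓   
▓▓▓▒▒▒▓▓▓▒▒▒▓▓▓▒▒▒▓▓▓▒▒▒▓▓▓▒▒▒▓▓   
▒▒▒▓▓▓▒▒▒▓▓▓▒▒▒▓▓▓▒▒▒▓▓▓▒▒▒▓▓▓▒▒   
▒▒▒▓▓▓▒▒▒▓▓▓▒▒▒▓▓▓▒▒▒▓▓▓▒▒▒▓▓▓▒▒   
▒▒▒▓▓▓▒▒▒▓▓▓▒▒▒▓▓▓▒▒▒▓▓▓▒▒▒▓▓▓▒▒   
▓▓▓▒▒▒▓▓▓▒▒▒▓▓▓▒▒▒▓▓▓▒▒▒▓▓▓▒▒▒▓▓   
▓▓▓▒▒▒▓▓▓▒▒▒▓▓▓▒▒▒▓▓▓▒▒▒▓▓▓▒▒▒▓▓   
                                   
                                   
                                   
                                   


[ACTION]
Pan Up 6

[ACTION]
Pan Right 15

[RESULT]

▓▓▓▒▒▒▓▓▓▒▒▒▓▓▓▒▒                  
▓▓▓▒▒▒▓▓▓▒▒▒▓▓▓▒▒                  
▓▓▓▒▒▒▓▓▓▒▒▒▓▓▓▒▒                  
▒▒▒▓▓▓▒▒▒▓▓▓▒▒▒▓▓                  
▒▒▒▓▓▓▒▒▒▓▓▓▒▒▒▓▓                  
▒▒▒▓▓▓▒▒▒▓▓▓▒▒▒▓▓                  
▓▓▓▒▒▒▓▓▓▒▒▒▓▓▓▒▒                  
▓▓▓▒▒▒▓▓▓▒▒▒▓▓▓▒▒                  
▓▓▓▒▒▒▓▓▓▒▒▒▓▓▓▒▒                  
▒▒▒▓▓▓▒▒▒▓▓▓▒▒▒▓▓                  
▒▒▒▓▓▓▒▒▒▓▓▓▒▒▒▓▓                  
▒▒▒▓▓▓▒▒▒▓▓▓▒▒▒▓▓                  
▓▓▓▒▒▒▓▓▓▒▒▒▓▓▓▒▒                  
▓▓▓▒▒▒▓▓▓▒▒▒▓▓▓▒▒                  
▓▓▓▒▒▒▓▓▓▒▒▒▓▓▓▒▒                  
▒▒▒▓▓▓▒▒▒▓▓▓▒▒▒▓▓                  
▒▒▒▓▓▓▒▒▒▓▓▓▒▒▒▓▓                  
                                   
                                   
                                   
                                   


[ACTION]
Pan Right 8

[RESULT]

▓▒▒▒▓▓▓▒▒                          
▓▒▒▒▓▓▓▒▒                          
▓▒▒▒▓▓▓▒▒                          
▒▓▓▓▒▒▒▓▓                          
▒▓▓▓▒▒▒▓▓                          
▒▓▓▓▒▒▒▓▓                          
▓▒▒▒▓▓▓▒▒                          
▓▒▒▒▓▓▓▒▒                          
▓▒▒▒▓▓▓▒▒                          
▒▓▓▓▒▒▒▓▓                          
▒▓▓▓▒▒▒▓▓                          
▒▓▓▓▒▒▒▓▓                          
▓▒▒▒▓▓▓▒▒                          
▓▒▒▒▓▓▓▒▒                          
▓▒▒▒▓▓▓▒▒                          
▒▓▓▓▒▒▒▓▓                          
▒▓▓▓▒▒▒▓▓                          
                                   
                                   
                                   
                                   


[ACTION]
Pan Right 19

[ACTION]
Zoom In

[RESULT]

▓▓▓▓▓▓▒▒▒▒▒▒▓▓▓▓▓▓▒▒▒▒             
▓▓▓▓▓▓▒▒▒▒▒▒▓▓▓▓▓▓▒▒▒▒             
▓▓▓▓▓▓▒▒▒▒▒▒▓▓▓▓▓▓▒▒▒▒             
▓▓▓▓▓▓▒▒▒▒▒▒▓▓▓▓▓▓▒▒▒▒             
▓▓▓▓▓▓▒▒▒▒▒▒▓▓▓▓▓▓▒▒▒▒             
▓▓▓▓▓▓▒▒▒▒▒▒▓▓▓▓▓▓▒▒▒▒             
▒▒▒▒▒▒▓▓▓▓▓▓▒▒▒▒▒▒▓▓▓▓             
▒▒▒▒▒▒▓▓▓▓▓▓▒▒▒▒▒▒▓▓▓▓             
▒▒▒▒▒▒▓▓▓▓▓▓▒▒▒▒▒▒▓▓▓▓             
▒▒▒▒▒▒▓▓▓▓▓▓▒▒▒▒▒▒▓▓▓▓             
▒▒▒▒▒▒▓▓▓▓▓▓▒▒▒▒▒▒▓▓▓▓             
▒▒▒▒▒▒▓▓▓▓▓▓▒▒▒▒▒▒▓▓▓▓             
▓▓▓▓▓▓▒▒▒▒▒▒▓▓▓▓▓▓▒▒▒▒             
▓▓▓▓▓▓▒▒▒▒▒▒▓▓▓▓▓▓▒▒▒▒             
▓▓▓▓▓▓▒▒▒▒▒▒▓▓▓▓▓▓▒▒▒▒             
▓▓▓▓▓▓▒▒▒▒▒▒▓▓▓▓▓▓▒▒▒▒             
▓▓▓▓▓▓▒▒▒▒▒▒▓▓▓▓▓▓▒▒▒▒             
▓▓▓▓▓▓▒▒▒▒▒▒▓▓▓▓▓▓▒▒▒▒             
▒▒▒▒▒▒▓▓▓▓▓▓▒▒▒▒▒▒▓▓▓▓             
▒▒▒▒▒▒▓▓▓▓▓▓▒▒▒▒▒▒▓▓▓▓             
▒▒▒▒▒▒▓▓▓▓▓▓▒▒▒▒▒▒▓▓▓▓             


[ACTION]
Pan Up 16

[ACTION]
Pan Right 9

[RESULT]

▒▒▒▓▓▓▓▓▓▒▒▒▒                      
▒▒▒▓▓▓▓▓▓▒▒▒▒                      
▒▒▒▓▓▓▓▓▓▒▒▒▒                      
▒▒▒▓▓▓▓▓▓▒▒▒▒                      
▒▒▒▓▓▓▓▓▓▒▒▒▒                      
▒▒▒▓▓▓▓▓▓▒▒▒▒                      
▓▓▓▒▒▒▒▒▒▓▓▓▓                      
▓▓▓▒▒▒▒▒▒▓▓▓▓                      
▓▓▓▒▒▒▒▒▒▓▓▓▓                      
▓▓▓▒▒▒▒▒▒▓▓▓▓                      
▓▓▓▒▒▒▒▒▒▓▓▓▓                      
▓▓▓▒▒▒▒▒▒▓▓▓▓                      
▒▒▒▓▓▓▓▓▓▒▒▒▒                      
▒▒▒▓▓▓▓▓▓▒▒▒▒                      
▒▒▒▓▓▓▓▓▓▒▒▒▒                      
▒▒▒▓▓▓▓▓▓▒▒▒▒                      
▒▒▒▓▓▓▓▓▓▒▒▒▒                      
▒▒▒▓▓▓▓▓▓▒▒▒▒                      
▓▓▓▒▒▒▒▒▒▓▓▓▓                      
▓▓▓▒▒▒▒▒▒▓▓▓▓                      
▓▓▓▒▒▒▒▒▒▓▓▓▓                      


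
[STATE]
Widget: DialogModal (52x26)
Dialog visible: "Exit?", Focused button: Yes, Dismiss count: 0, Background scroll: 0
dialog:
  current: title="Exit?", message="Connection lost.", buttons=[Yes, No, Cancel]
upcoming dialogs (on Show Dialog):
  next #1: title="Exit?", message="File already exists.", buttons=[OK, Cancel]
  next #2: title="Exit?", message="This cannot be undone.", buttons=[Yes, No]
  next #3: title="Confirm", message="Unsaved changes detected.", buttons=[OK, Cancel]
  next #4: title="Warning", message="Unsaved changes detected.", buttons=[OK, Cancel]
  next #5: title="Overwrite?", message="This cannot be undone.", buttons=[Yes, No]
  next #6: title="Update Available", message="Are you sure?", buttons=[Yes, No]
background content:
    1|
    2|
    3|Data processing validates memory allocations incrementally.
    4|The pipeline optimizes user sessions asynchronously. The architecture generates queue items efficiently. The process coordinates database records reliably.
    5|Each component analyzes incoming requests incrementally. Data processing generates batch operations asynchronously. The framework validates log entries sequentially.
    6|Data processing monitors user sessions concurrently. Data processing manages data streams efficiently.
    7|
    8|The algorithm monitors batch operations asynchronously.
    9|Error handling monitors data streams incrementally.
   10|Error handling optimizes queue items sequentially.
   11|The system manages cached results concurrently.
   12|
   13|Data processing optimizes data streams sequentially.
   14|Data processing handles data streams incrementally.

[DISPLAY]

                                                    
                                                    
Data processing validates memory allocations increme
The pipeline optimizes user sessions asynchronously.
Each component analyzes incoming requests incrementa
Data processing monitors user sessions concurrently.
                                                    
The algorithm monitors batch operations asynchronous
Error handling monitors data streams incrementally. 
Error handling optimizes queue items sequentially.  
The system man┌─────────────────────┐currently.     
              │        Exit?        │               
Data processin│   Connection lost.  │s sequentially.
Data processin│ [Yes]  No   Cancel  │incrementally. 
              └─────────────────────┘               
                                                    
                                                    
                                                    
                                                    
                                                    
                                                    
                                                    
                                                    
                                                    
                                                    
                                                    


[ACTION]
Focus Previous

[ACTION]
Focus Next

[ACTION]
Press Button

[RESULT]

                                                    
                                                    
Data processing validates memory allocations increme
The pipeline optimizes user sessions asynchronously.
Each component analyzes incoming requests incrementa
Data processing monitors user sessions concurrently.
                                                    
The algorithm monitors batch operations asynchronous
Error handling monitors data streams incrementally. 
Error handling optimizes queue items sequentially.  
The system manages cached results concurrently.     
                                                    
Data processing optimizes data streams sequentially.
Data processing handles data streams incrementally. 
                                                    
                                                    
                                                    
                                                    
                                                    
                                                    
                                                    
                                                    
                                                    
                                                    
                                                    
                                                    


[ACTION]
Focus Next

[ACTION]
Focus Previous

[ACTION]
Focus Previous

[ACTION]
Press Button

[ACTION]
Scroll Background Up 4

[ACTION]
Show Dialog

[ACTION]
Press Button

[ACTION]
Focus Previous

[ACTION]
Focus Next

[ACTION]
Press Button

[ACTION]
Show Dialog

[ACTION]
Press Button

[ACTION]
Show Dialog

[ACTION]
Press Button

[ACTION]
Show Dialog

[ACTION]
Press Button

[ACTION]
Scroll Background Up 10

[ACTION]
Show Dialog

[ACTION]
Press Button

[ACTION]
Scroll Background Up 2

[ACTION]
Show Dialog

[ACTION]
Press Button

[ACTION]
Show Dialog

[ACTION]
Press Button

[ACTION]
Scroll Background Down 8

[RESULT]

Error handling monitors data streams incrementally. 
Error handling optimizes queue items sequentially.  
The system manages cached results concurrently.     
                                                    
Data processing optimizes data streams sequentially.
Data processing handles data streams incrementally. 
                                                    
                                                    
                                                    
                                                    
                                                    
                                                    
                                                    
                                                    
                                                    
                                                    
                                                    
                                                    
                                                    
                                                    
                                                    
                                                    
                                                    
                                                    
                                                    
                                                    
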